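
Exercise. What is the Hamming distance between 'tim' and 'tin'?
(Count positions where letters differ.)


Alignment:
Position 1: 't' vs 't' = match
Position 2: 'i' vs 'i' = match
Position 3: 'm' vs 'n' = DIFFER
Total differences: 1

1


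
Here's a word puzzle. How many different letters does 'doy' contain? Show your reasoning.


Unique letters in 'doy': {d, o, y} = 3 distinct letters.

3


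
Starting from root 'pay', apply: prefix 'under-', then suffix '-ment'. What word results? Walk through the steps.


Step 1: Add prefix 'under-' to 'pay' = 'underpay'
Step 2: Add suffix '-ment' to 'underpay' = 'underpayment'

underpayment


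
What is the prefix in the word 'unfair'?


The word 'unfair' = 'un' (prefix) + 'fair' (root). The prefix is 'un'.

un


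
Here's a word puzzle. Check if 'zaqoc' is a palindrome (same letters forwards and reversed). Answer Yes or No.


Forward: 'zaqoc'
Reversed: 'coqaz'
They differ.

No


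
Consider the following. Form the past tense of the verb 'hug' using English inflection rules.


Apply rule: Double final consonant and add -ed. 'hug' becomes 'hugged'.

hugged


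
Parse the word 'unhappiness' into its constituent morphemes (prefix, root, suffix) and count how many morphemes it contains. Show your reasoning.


Step 1: Identify prefix: 'un' (meaning: not/reverse)
Step 2: Identify root: 'happy'
Step 3: Identify suffix(es): 'ness'
Decomposition: un- (prefix: not/reverse) + happy (root) + -ness (suffix: state of)
Total morphemes: 3

3 morphemes (un- (prefix: not/reverse) + happy (root) + -ness (suffix: state of))


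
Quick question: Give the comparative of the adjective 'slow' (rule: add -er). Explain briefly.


Apply comparative formation (add -er): 'slow' -> 'slower'.

slower


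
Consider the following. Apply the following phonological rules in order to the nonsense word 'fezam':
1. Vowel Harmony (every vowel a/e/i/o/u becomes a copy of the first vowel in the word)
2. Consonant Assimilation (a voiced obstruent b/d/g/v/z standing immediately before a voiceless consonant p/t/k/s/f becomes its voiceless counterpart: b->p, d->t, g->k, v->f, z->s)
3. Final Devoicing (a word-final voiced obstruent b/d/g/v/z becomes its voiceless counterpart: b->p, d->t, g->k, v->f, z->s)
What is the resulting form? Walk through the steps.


Starting form: 'fezam'
Rule 1: Vowel Harmony: all vowels become 'e' (matching first vowel). 'fezam' -> 'fezem'
Rule 2: Consonant Assimilation: no voiced obstruent (b/d/g/v/z) stands immediately before a voiceless consonant (p/t/k/s/f). No change.
Rule 3: Final Devoicing: final consonant 'm' is not one of the voiced obstruents b/d/g/v/z. No change.
Final form: 'fezem'

fezem


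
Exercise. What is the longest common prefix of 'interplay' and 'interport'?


Compare from the start: 6 characters match: 'interp'. Mismatch at position 7: 'l' vs 'o'.

interp


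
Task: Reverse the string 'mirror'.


Reverse 'mirror' character by character: 'rorrim'.

rorrim


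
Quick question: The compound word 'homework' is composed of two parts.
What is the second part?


Split 'homework' into 'home' + 'work'. The second part is 'work'.

work


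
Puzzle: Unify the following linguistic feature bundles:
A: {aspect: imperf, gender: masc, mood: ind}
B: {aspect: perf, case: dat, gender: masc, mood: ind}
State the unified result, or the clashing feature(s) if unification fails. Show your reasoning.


Compare features:
aspect: A=imperf vs B=perf -> CLASH
case: A=_ vs B=dat -> unified: dat
gender: A=masc vs B=masc -> unified: masc
mood: A=ind vs B=ind -> unified: ind
Clash detected on feature 'aspect' (imperf vs perf); unification fails.

CLASH on 'aspect' (imperf vs perf)


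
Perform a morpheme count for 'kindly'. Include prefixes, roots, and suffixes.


Decomposition: kind (root) + -ly (suffix) = 2 morpheme(s)

2 morphemes


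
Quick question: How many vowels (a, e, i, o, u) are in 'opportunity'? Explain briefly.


Vowels in 'opportunity': o, o, u, i = 4 vowels.

4


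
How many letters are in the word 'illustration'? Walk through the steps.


Spell out 'illustration' and number each letter: i(1), l(2), l(3), u(4), s(5), t(6), r(7), a(8), t(9), i(10), o(11), n(12). Total: 12 letters.

12


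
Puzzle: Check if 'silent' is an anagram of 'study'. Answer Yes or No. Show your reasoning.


Sorted letters of 'silent': 'eilnst'
Sorted letters of 'study': 'dstuy'
They do not match.

No


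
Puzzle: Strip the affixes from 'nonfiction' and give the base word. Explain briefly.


Remove prefix 'non' from 'nonfiction' to get root 'fiction'.

fiction


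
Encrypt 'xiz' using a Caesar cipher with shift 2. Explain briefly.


Shift each letter by 2: x -> z, i -> k, z -> b. Result: 'zkb'.

zkb


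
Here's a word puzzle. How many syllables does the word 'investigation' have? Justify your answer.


Break 'investigation' into syllables: in-ves-ti-ga-tion -> in | ves | ti | ga | tion = 5 syllables

5 syllables


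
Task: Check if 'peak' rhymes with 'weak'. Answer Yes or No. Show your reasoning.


Rime (stressed vowel + following sounds) of 'peak': -eak = /iːk/
Rime of 'weak': -eak = /iːk/
/iːk/ and /iːk/ are the same ending sound, so the words rhyme.

Yes


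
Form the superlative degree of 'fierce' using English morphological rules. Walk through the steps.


Apply superlative formation (ends in e: add -st): 'fierce' -> 'fiercest'.

fiercest


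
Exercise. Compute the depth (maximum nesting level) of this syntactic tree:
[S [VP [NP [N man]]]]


Count bracket nesting levels:
'[' at pos 0: depth = 1
'[' at pos 3: depth = 2
'[' at pos 7: depth = 3
'[' at pos 11: depth = 4
Maximum depth reached: 4

4


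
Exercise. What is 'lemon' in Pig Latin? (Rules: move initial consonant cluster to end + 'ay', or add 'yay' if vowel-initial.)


'lemon': move consonant cluster 'l' to end and add 'ay': 'emonlay'.

emonlay


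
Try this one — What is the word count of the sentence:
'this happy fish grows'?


Split into words: this | happy | fish | grows = 4 words.

4


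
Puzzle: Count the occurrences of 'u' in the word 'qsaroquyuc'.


Letter 'u' in 'qsaroquyuc': found at position(s) 7, 9 = 2 occurrence(s).

2


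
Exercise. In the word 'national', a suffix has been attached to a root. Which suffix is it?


The word 'national' = 'nation' (root) + '-al' (suffix). The suffix is '-al'.

al


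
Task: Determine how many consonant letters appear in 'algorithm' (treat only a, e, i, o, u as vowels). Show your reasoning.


Consonants in 'algorithm': l, g, r, t, h, m = 6 consonants.

6


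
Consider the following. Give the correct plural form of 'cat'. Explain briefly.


Apply rule: Add -s. 'cat' becomes 'cats'.

cats


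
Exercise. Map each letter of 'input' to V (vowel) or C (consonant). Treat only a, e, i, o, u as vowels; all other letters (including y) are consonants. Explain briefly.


Letter mapping: i = V, n = C, p = C, u = V, t = C.

VCCVC


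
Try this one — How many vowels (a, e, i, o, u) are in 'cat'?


Vowels in 'cat': a = 1 vowels.

1


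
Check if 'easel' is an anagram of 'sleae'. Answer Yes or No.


Sorted letters of 'easel': 'aeels'
Sorted letters of 'sleae': 'aeels'
They match.

Yes


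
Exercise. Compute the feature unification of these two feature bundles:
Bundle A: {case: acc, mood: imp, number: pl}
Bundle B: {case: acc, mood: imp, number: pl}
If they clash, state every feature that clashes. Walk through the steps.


Compare features:
case: A=acc vs B=acc -> unified: acc
mood: A=imp vs B=imp -> unified: imp
number: A=pl vs B=pl -> unified: pl
No clashes found.

Unified: {case: acc, mood: imp, number: pl}


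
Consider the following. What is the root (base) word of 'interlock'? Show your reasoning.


Remove prefix 'inter' from 'interlock' to get root 'lock'.

lock


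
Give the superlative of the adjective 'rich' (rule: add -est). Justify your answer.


Apply superlative formation (add -est): 'rich' -> 'richest'.

richest


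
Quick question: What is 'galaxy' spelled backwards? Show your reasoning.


Reverse 'galaxy' character by character: 'yxalag'.

yxalag


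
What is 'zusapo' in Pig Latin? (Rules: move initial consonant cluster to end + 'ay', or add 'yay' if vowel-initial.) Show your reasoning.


'zusapo': move consonant cluster 'z' to end and add 'ay': 'usapozay'.

usapozay


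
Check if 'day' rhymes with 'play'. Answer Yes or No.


Rime (stressed vowel + following sounds) of 'day': -ay = /eɪ/
Rime of 'play': -ay = /eɪ/
/eɪ/ and /eɪ/ are the same ending sound, so the words rhyme.

Yes


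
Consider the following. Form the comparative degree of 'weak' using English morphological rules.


Apply comparative formation (add -er): 'weak' -> 'weaker'.

weaker


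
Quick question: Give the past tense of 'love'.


Apply rule: Add -d (word ends in -e). 'love' becomes 'loved'.

loved


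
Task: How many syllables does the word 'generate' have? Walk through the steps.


Break 'generate' into syllables: gen-er-ate -> gen | er | ate = 3 syllables

3 syllables


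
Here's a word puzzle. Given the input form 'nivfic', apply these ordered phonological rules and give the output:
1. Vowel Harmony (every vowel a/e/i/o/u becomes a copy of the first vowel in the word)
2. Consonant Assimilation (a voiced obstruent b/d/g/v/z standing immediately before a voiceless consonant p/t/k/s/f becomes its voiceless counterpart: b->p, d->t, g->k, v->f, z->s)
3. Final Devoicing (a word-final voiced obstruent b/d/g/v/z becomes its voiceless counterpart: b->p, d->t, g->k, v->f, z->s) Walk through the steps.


Starting form: 'nivfic'
Rule 1: Vowel Harmony: all vowels already match. No change.
Rule 2: Consonant Assimilation: voiced obstruent before voiceless consonant becomes voiceless ('vf' -> 'ff'). 'nivfic' -> 'niffic'
Rule 3: Final Devoicing: final consonant 'c' is not one of the voiced obstruents b/d/g/v/z. No change.
Final form: 'niffic'

niffic


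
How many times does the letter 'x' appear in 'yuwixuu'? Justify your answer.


Letter 'x' in 'yuwixuu': found at position(s) 5 = 1 occurrence(s).

1


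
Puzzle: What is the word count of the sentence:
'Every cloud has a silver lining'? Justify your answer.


Split into words: Every | cloud | has | a | silver | lining = 6 words.

6


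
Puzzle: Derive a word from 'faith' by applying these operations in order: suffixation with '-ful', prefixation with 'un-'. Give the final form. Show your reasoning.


Step 1: Add suffix '-ful' to 'faith' = 'faithful'
Step 2: Add prefix 'un-' to 'faithful' = 'unfaithful'

unfaithful


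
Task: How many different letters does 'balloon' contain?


Unique letters in 'balloon': {a, b, l, n, o} = 5 distinct letters.

5


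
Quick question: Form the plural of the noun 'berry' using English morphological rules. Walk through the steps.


Apply rule: Change -y to -ies (consonant + y). 'berry' becomes 'berries'.

berries


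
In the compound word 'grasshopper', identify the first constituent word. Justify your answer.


Split 'grasshopper' into 'grass' + 'hopper'. The first part is 'grass'.

grass


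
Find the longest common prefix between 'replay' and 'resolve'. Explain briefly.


Compare from the start: 2 characters match: 're'. Mismatch at position 3: 'p' vs 's'.

re


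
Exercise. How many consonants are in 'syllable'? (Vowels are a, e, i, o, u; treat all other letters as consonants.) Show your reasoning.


Consonants in 'syllable': s, y, l, l, b, l = 6 consonants.

6


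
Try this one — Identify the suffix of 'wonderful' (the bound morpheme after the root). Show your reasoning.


The word 'wonderful' = 'wonder' (root) + '-ful' (suffix). The suffix is '-ful'.

ful


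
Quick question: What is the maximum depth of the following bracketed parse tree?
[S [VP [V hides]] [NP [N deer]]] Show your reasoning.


Count bracket nesting levels:
'[' at pos 0: depth = 1
'[' at pos 3: depth = 2
'[' at pos 7: depth = 3
'[' at pos 18: depth = 2
'[' at pos 22: depth = 3
Maximum depth reached: 3

3


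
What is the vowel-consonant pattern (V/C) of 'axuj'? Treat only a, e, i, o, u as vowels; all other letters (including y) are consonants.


Letter mapping: a = V, x = C, u = V, j = C.

VCVC


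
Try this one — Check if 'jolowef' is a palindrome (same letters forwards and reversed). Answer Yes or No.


Forward: 'jolowef'
Reversed: 'fewoloj'
They differ.

No


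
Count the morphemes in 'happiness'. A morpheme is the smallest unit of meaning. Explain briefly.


Decomposition: happy (root) + -ness (suffix) = 2 morpheme(s)

2 morphemes


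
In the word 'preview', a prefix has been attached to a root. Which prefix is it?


The word 'preview' = 'pre' (prefix) + 'view' (root). The prefix is 'pre'.

pre


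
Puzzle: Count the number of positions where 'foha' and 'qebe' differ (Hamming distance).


Alignment:
Position 1: 'f' vs 'q' = DIFFER
Position 2: 'o' vs 'e' = DIFFER
Position 3: 'h' vs 'b' = DIFFER
Position 4: 'a' vs 'e' = DIFFER
Total differences: 4

4


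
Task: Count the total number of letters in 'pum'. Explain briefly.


Spell out 'pum' and number each letter: p(1), u(2), m(3). Total: 3 letters.

3


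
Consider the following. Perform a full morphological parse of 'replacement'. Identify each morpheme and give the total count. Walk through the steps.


Step 1: Identify prefix: 're' (meaning: again)
Step 2: Identify root: 'place'
Step 3: Identify suffix(es): 'ment'
Decomposition: re- (prefix: again) + place (root) + -ment (suffix: action/result)
Total morphemes: 3

3 morphemes (re- (prefix: again) + place (root) + -ment (suffix: action/result))


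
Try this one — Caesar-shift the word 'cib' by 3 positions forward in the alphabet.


Shift each letter by 3: c -> f, i -> l, b -> e. Result: 'fle'.

fle


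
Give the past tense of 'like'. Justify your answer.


Apply rule: Add -d (word ends in -e). 'like' becomes 'liked'.

liked


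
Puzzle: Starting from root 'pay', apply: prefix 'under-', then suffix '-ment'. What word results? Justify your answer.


Step 1: Add prefix 'under-' to 'pay' = 'underpay'
Step 2: Add suffix '-ment' to 'underpay' = 'underpayment'

underpayment


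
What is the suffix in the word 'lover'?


The word 'lover' = 'love' (root) + '-er' (suffix). The suffix is '-er'.

er


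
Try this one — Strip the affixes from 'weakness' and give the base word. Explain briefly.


Remove suffix '-ness' from 'weakness' to get root 'weak'.

weak


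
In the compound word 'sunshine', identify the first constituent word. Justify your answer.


Split 'sunshine' into 'sun' + 'shine'. The first part is 'sun'.

sun


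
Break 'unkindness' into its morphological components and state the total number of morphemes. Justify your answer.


Step 1: Identify prefix: 'un' (meaning: not/reverse)
Step 2: Identify root: 'kind'
Step 3: Identify suffix(es): 'ness'
Decomposition: un- (prefix: not/reverse) + kind (root) + -ness (suffix: state of)
Total morphemes: 3

3 morphemes (un- (prefix: not/reverse) + kind (root) + -ness (suffix: state of))


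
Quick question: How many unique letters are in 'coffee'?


Unique letters in 'coffee': {c, e, f, o} = 4 distinct letters.

4


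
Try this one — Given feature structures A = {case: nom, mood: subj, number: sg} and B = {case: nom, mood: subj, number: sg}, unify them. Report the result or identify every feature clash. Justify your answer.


Compare features:
case: A=nom vs B=nom -> unified: nom
mood: A=subj vs B=subj -> unified: subj
number: A=sg vs B=sg -> unified: sg
No clashes found.

Unified: {case: nom, mood: subj, number: sg}


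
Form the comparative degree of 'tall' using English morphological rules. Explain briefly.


Apply comparative formation (add -er): 'tall' -> 'taller'.

taller


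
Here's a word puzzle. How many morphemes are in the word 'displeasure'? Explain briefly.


Decomposition: dis- (prefix) + please (root) + -ure (suffix) = 3 morpheme(s)

3 morphemes


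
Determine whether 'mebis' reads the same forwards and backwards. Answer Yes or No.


Forward: 'mebis'
Reversed: 'sibem'
They differ.

No


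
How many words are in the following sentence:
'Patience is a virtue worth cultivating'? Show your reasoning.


Split into words: Patience | is | a | virtue | worth | cultivating = 6 words.

6


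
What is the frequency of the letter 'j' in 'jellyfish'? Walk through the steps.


Letter 'j' in 'jellyfish': found at position(s) 1 = 1 occurrence(s).

1


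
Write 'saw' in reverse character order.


Reverse 'saw' character by character: 'was'.

was


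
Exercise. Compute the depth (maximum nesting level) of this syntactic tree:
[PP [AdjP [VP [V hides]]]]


Count bracket nesting levels:
'[' at pos 0: depth = 1
'[' at pos 4: depth = 2
'[' at pos 10: depth = 3
'[' at pos 14: depth = 4
Maximum depth reached: 4

4


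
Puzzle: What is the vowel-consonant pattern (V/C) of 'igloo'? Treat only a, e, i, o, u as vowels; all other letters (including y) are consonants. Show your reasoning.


Letter mapping: i = V, g = C, l = C, o = V, o = V.

VCCVV


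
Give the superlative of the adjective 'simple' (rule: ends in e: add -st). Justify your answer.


Apply superlative formation (ends in e: add -st): 'simple' -> 'simplest'.

simplest


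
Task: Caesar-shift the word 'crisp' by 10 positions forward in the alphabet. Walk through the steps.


Shift each letter by 10: c -> m, r -> b, i -> s, s -> c, p -> z. Result: 'mbscz'.

mbscz


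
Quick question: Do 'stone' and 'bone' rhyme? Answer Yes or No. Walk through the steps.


Rime (stressed vowel + following sounds) of 'stone': -one = /oʊn/
Rime of 'bone': -one = /oʊn/
/oʊn/ and /oʊn/ are the same ending sound, so the words rhyme.

Yes


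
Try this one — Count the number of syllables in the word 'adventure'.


Break 'adventure' into syllables: ad-ven-ture -> ad | ven | ture = 3 syllables

3 syllables


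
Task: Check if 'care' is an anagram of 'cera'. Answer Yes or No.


Sorted letters of 'care': 'acer'
Sorted letters of 'cera': 'acer'
They match.

Yes


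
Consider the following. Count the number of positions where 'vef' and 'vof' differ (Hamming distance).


Alignment:
Position 1: 'v' vs 'v' = match
Position 2: 'e' vs 'o' = DIFFER
Position 3: 'f' vs 'f' = match
Total differences: 1

1


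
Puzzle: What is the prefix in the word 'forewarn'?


The word 'forewarn' = 'fore' (prefix) + 'warn' (root). The prefix is 'fore'.

fore


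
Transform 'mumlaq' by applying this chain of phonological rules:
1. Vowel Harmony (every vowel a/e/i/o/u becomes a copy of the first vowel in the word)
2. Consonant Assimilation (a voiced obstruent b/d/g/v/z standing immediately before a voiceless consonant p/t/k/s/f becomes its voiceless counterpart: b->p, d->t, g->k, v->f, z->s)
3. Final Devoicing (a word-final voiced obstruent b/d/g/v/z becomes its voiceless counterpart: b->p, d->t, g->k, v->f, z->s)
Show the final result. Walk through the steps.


Starting form: 'mumlaq'
Rule 1: Vowel Harmony: all vowels become 'u' (matching first vowel). 'mumlaq' -> 'mumluq'
Rule 2: Consonant Assimilation: no voiced obstruent (b/d/g/v/z) stands immediately before a voiceless consonant (p/t/k/s/f). No change.
Rule 3: Final Devoicing: final consonant 'q' is not one of the voiced obstruents b/d/g/v/z. No change.
Final form: 'mumluq'

mumluq


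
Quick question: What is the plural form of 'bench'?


Apply rule: Add -es (sibilant/fricative ending). 'bench' becomes 'benches'.

benches


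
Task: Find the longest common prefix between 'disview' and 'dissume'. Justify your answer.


Compare from the start: 3 characters match: 'dis'. Mismatch at position 4: 'v' vs 's'.

dis


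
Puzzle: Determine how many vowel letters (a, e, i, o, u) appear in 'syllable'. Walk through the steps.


Vowels in 'syllable': a, e = 2 vowels.

2


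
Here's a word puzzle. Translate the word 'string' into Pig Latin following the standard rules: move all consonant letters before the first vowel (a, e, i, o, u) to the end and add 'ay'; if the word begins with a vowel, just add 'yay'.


'string': move consonant cluster 'str' to end and add 'ay': 'ingstray'.

ingstray


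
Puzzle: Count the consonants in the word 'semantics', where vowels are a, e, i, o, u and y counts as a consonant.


Consonants in 'semantics': s, m, n, t, c, s = 6 consonants.

6


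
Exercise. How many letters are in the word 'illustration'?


Spell out 'illustration' and number each letter: i(1), l(2), l(3), u(4), s(5), t(6), r(7), a(8), t(9), i(10), o(11), n(12). Total: 12 letters.

12


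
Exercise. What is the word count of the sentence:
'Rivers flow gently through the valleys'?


Split into words: Rivers | flow | gently | through | the | valleys = 6 words.

6


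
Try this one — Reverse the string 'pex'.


Reverse 'pex' character by character: 'xep'.

xep


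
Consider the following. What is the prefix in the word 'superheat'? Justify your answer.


The word 'superheat' = 'super' (prefix) + 'heat' (root). The prefix is 'super'.

super


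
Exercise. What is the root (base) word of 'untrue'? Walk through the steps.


Remove prefix 'un' from 'untrue' to get root 'true'.

true


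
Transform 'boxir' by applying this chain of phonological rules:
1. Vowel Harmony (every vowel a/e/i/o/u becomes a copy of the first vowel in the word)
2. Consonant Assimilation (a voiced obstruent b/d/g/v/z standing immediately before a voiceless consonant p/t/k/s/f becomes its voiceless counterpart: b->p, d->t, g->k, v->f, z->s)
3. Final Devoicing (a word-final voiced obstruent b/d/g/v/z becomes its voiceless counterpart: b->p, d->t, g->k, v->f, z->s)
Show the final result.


Starting form: 'boxir'
Rule 1: Vowel Harmony: all vowels become 'o' (matching first vowel). 'boxir' -> 'boxor'
Rule 2: Consonant Assimilation: no voiced obstruent (b/d/g/v/z) stands immediately before a voiceless consonant (p/t/k/s/f). No change.
Rule 3: Final Devoicing: final consonant 'r' is not one of the voiced obstruents b/d/g/v/z. No change.
Final form: 'boxor'

boxor


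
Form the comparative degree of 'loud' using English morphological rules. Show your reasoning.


Apply comparative formation (add -er): 'loud' -> 'louder'.

louder


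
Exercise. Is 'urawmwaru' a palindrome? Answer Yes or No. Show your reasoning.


Forward: 'urawmwaru'
Reversed: 'urawmwaru'
They are identical.

Yes


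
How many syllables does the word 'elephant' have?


Break 'elephant' into syllables: el-e-phant -> el | e | phant = 3 syllables

3 syllables


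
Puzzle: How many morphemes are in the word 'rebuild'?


Decomposition: re- (prefix) + build (root) = 2 morpheme(s)

2 morphemes


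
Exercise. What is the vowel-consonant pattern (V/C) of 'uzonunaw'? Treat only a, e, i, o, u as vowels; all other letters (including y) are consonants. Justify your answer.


Letter mapping: u = V, z = C, o = V, n = C, u = V, n = C, a = V, w = C.

VCVCVCVC


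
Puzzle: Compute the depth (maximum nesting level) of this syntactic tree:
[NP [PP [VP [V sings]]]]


Count bracket nesting levels:
'[' at pos 0: depth = 1
'[' at pos 4: depth = 2
'[' at pos 8: depth = 3
'[' at pos 12: depth = 4
Maximum depth reached: 4

4


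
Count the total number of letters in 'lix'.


Spell out 'lix' and number each letter: l(1), i(2), x(3). Total: 3 letters.

3


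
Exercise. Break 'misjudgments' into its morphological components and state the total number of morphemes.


Step 1: Identify prefix: 'mis' (meaning: wrongly)
Step 2: Identify root: 'judge'
Step 3: Identify suffix(es): 'ment, s'
Decomposition: mis- (prefix: wrongly) + judge (root) + -ment (suffix: action/result) + -s (plural)
Total morphemes: 4

4 morphemes (mis- (prefix: wrongly) + judge (root) + -ment (suffix: action/result) + -s (plural))


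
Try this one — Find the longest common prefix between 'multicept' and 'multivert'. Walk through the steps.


Compare from the start: 5 characters match: 'multi'. Mismatch at position 6: 'c' vs 'v'.

multi


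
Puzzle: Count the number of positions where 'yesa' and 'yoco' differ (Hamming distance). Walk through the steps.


Alignment:
Position 1: 'y' vs 'y' = match
Position 2: 'e' vs 'o' = DIFFER
Position 3: 's' vs 'c' = DIFFER
Position 4: 'a' vs 'o' = DIFFER
Total differences: 3

3


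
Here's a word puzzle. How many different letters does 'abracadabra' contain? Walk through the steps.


Unique letters in 'abracadabra': {a, b, c, d, r} = 5 distinct letters.

5


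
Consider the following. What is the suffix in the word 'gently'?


The word 'gently' = 'gentle' (root) + '-ly' (suffix). The suffix is '-ly'.

ly


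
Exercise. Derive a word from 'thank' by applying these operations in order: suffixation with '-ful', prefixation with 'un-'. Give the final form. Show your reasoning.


Step 1: Add suffix '-ful' to 'thank' = 'thankful'
Step 2: Add prefix 'un-' to 'thankful' = 'unthankful'

unthankful


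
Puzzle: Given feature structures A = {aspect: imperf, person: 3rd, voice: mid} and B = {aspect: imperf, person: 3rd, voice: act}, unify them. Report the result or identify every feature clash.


Compare features:
aspect: A=imperf vs B=imperf -> unified: imperf
person: A=3rd vs B=3rd -> unified: 3rd
voice: A=mid vs B=act -> CLASH
Clash detected on feature 'voice' (mid vs act); unification fails.

CLASH on 'voice' (mid vs act)


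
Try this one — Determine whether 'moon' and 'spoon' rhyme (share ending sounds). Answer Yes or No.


Rime (stressed vowel + following sounds) of 'moon': -oon = /uːn/
Rime of 'spoon': -oon = /uːn/
/uːn/ and /uːn/ are the same ending sound, so the words rhyme.

Yes


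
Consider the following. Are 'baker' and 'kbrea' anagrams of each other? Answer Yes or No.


Sorted letters of 'baker': 'abekr'
Sorted letters of 'kbrea': 'abekr'
They match.

Yes


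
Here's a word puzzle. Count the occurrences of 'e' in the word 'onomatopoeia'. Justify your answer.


Letter 'e' in 'onomatopoeia': found at position(s) 10 = 1 occurrence(s).

1


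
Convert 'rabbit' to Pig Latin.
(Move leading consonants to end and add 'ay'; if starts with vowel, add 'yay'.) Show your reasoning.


'rabbit': move consonant cluster 'r' to end and add 'ay': 'abbitray'.

abbitray


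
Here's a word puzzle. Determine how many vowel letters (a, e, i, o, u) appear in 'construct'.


Vowels in 'construct': o, u = 2 vowels.

2


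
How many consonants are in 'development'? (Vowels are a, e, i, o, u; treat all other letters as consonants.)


Consonants in 'development': d, v, l, p, m, n, t = 7 consonants.

7


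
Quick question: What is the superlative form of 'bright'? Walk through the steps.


Apply superlative formation (add -est): 'bright' -> 'brightest'.

brightest


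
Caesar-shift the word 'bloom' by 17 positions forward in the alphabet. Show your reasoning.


Shift each letter by 17: b -> s, l -> c, o -> f, o -> f, m -> d. Result: 'scffd'.

scffd


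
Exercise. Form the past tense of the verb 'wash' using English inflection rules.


Apply rule: Add -ed. 'wash' becomes 'washed'.

washed


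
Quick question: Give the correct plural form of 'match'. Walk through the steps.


Apply rule: Add -es (sibilant/fricative ending). 'match' becomes 'matches'.

matches


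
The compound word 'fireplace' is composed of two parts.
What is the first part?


Split 'fireplace' into 'fire' + 'place'. The first part is 'fire'.

fire


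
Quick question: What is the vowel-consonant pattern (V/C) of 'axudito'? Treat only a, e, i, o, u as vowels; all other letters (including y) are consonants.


Letter mapping: a = V, x = C, u = V, d = C, i = V, t = C, o = V.

VCVCVCV


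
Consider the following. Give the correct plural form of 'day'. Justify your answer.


Apply rule: Add -s. 'day' becomes 'days'.

days


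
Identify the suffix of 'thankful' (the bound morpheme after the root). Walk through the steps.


The word 'thankful' = 'thank' (root) + '-ful' (suffix). The suffix is '-ful'.

ful


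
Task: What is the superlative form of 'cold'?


Apply superlative formation (add -est): 'cold' -> 'coldest'.

coldest


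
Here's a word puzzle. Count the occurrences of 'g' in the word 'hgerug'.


Letter 'g' in 'hgerug': found at position(s) 2, 6 = 2 occurrence(s).

2


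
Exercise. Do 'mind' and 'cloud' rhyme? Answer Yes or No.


Rime (stressed vowel + following sounds) of 'mind': -ind = /aɪnd/
Rime of 'cloud': -oud = /aʊd/
/aɪnd/ and /aʊd/ are different ending sounds, so the words do not rhyme.

No


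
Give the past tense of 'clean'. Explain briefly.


Apply rule: Add -ed. 'clean' becomes 'cleaned'.

cleaned


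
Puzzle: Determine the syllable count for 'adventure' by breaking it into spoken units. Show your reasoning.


Break 'adventure' into syllables: ad-ven-ture -> ad | ven | ture = 3 syllables

3 syllables


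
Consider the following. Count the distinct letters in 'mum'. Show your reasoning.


Unique letters in 'mum': {m, u} = 2 distinct letters.

2


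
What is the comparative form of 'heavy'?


Apply comparative formation (consonant + y: change y to i, add -er): 'heavy' -> 'heavier'.

heavier


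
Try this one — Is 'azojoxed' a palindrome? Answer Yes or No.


Forward: 'azojoxed'
Reversed: 'dexojoza'
They differ.

No


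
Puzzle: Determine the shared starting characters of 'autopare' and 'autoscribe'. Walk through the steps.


Compare from the start: 4 characters match: 'auto'. Mismatch at position 5: 'p' vs 's'.

auto


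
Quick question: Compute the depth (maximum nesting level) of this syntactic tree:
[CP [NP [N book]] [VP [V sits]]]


Count bracket nesting levels:
'[' at pos 0: depth = 1
'[' at pos 4: depth = 2
'[' at pos 8: depth = 3
'[' at pos 18: depth = 2
'[' at pos 22: depth = 3
Maximum depth reached: 3

3


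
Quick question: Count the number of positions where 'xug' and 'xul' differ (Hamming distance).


Alignment:
Position 1: 'x' vs 'x' = match
Position 2: 'u' vs 'u' = match
Position 3: 'g' vs 'l' = DIFFER
Total differences: 1

1


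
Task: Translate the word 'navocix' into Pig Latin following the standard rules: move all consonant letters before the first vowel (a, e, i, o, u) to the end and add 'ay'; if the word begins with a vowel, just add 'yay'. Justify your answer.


'navocix': move consonant cluster 'n' to end and add 'ay': 'avocixnay'.

avocixnay


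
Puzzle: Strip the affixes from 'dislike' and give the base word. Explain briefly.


Remove prefix 'dis' from 'dislike' to get root 'like'.

like


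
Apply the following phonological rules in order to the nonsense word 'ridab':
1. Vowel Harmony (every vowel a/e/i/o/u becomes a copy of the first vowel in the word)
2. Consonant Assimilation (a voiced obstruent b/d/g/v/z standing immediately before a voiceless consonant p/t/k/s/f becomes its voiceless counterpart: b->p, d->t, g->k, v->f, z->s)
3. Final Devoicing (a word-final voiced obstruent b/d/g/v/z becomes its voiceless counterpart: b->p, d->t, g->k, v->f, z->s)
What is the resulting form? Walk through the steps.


Starting form: 'ridab'
Rule 1: Vowel Harmony: all vowels become 'i' (matching first vowel). 'ridab' -> 'ridib'
Rule 2: Consonant Assimilation: no voiced obstruent (b/d/g/v/z) stands immediately before a voiceless consonant (p/t/k/s/f). No change.
Rule 3: Final Devoicing: word-final voiced obstruent 'b' becomes voiceless 'p'. 'ridib' -> 'ridip'
Final form: 'ridip'

ridip


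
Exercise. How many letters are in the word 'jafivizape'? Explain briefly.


Spell out 'jafivizape' and number each letter: j(1), a(2), f(3), i(4), v(5), i(6), z(7), a(8), p(9), e(10). Total: 10 letters.

10


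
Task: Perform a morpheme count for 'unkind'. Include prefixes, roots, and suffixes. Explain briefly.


Decomposition: un- (prefix) + kind (root) = 2 morpheme(s)

2 morphemes


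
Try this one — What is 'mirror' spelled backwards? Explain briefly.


Reverse 'mirror' character by character: 'rorrim'.

rorrim


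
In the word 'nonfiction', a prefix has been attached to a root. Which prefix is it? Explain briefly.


The word 'nonfiction' = 'non' (prefix) + 'fiction' (root). The prefix is 'non'.

non


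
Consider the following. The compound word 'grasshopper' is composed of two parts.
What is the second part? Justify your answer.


Split 'grasshopper' into 'grass' + 'hopper'. The second part is 'hopper'.

hopper


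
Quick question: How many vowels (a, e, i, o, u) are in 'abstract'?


Vowels in 'abstract': a, a = 2 vowels.

2


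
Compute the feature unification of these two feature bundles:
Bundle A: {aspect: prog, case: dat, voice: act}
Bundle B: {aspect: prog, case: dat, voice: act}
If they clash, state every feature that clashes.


Compare features:
aspect: A=prog vs B=prog -> unified: prog
case: A=dat vs B=dat -> unified: dat
voice: A=act vs B=act -> unified: act
No clashes found.

Unified: {aspect: prog, case: dat, voice: act}


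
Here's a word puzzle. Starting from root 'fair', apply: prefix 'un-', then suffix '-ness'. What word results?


Step 1: Add prefix 'un-' to 'fair' = 'unfair'
Step 2: Add suffix '-ness' to 'unfair' = 'unfairness'

unfairness


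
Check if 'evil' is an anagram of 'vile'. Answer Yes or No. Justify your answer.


Sorted letters of 'evil': 'eilv'
Sorted letters of 'vile': 'eilv'
They match.

Yes


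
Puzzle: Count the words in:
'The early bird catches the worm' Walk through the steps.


Split into words: The | early | bird | catches | the | worm = 6 words.

6


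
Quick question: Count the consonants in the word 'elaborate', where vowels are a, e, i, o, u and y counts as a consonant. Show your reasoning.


Consonants in 'elaborate': l, b, r, t = 4 consonants.

4


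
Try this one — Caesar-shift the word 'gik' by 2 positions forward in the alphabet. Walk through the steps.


Shift each letter by 2: g -> i, i -> k, k -> m. Result: 'ikm'.

ikm


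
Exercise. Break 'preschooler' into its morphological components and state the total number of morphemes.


Step 1: Identify prefix: 'pre' (meaning: before)
Step 2: Identify root: 'school'
Step 3: Identify suffix(es): 'er'
Decomposition: pre- (prefix: before) + school (root) + -er (suffix: one who)
Total morphemes: 3

3 morphemes (pre- (prefix: before) + school (root) + -er (suffix: one who))


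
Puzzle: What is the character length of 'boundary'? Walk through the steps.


Spell out 'boundary' and number each letter: b(1), o(2), u(3), n(4), d(5), a(6), r(7), y(8). Total: 8 letters.

8


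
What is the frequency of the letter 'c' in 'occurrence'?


Letter 'c' in 'occurrence': found at position(s) 2, 3, 9 = 3 occurrence(s).

3


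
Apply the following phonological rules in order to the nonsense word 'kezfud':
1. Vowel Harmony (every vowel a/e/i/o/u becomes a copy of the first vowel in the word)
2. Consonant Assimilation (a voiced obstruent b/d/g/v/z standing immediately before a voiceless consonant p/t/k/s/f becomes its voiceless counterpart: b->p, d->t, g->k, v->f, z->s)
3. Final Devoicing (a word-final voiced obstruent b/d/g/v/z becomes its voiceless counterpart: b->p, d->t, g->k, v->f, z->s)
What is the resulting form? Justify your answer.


Starting form: 'kezfud'
Rule 1: Vowel Harmony: all vowels become 'e' (matching first vowel). 'kezfud' -> 'kezfed'
Rule 2: Consonant Assimilation: voiced obstruent before voiceless consonant becomes voiceless ('zf' -> 'sf'). 'kezfed' -> 'kesfed'
Rule 3: Final Devoicing: word-final voiced obstruent 'd' becomes voiceless 't'. 'kesfed' -> 'kesfet'
Final form: 'kesfet'

kesfet


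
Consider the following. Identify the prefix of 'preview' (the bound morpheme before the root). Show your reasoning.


The word 'preview' = 'pre' (prefix) + 'view' (root). The prefix is 'pre'.

pre


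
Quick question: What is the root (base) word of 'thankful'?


Remove suffix '-ful' from 'thankful' to get root 'thank'.

thank


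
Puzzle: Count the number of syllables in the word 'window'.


Break 'window' into syllables: win-dow -> win | dow = 2 syllables

2 syllables


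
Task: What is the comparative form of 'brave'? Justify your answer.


Apply comparative formation (ends in e: add -r): 'brave' -> 'braver'.

braver


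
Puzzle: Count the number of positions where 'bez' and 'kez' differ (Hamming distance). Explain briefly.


Alignment:
Position 1: 'b' vs 'k' = DIFFER
Position 2: 'e' vs 'e' = match
Position 3: 'z' vs 'z' = match
Total differences: 1

1


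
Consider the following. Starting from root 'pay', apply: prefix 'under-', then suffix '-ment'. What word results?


Step 1: Add prefix 'under-' to 'pay' = 'underpay'
Step 2: Add suffix '-ment' to 'underpay' = 'underpayment'

underpayment


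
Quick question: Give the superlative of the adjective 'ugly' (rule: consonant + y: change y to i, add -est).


Apply superlative formation (consonant + y: change y to i, add -est): 'ugly' -> 'ugliest'.

ugliest


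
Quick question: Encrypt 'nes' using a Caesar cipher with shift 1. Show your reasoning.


Shift each letter by 1: n -> o, e -> f, s -> t. Result: 'oft'.

oft


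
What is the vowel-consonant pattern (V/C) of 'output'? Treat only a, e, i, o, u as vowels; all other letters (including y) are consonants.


Letter mapping: o = V, u = V, t = C, p = C, u = V, t = C.

VVCCVC


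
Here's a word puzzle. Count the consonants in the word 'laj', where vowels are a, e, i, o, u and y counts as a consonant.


Consonants in 'laj': l, j = 2 consonants.

2


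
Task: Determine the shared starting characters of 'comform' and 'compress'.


Compare from the start: 3 characters match: 'com'. Mismatch at position 4: 'f' vs 'p'.

com


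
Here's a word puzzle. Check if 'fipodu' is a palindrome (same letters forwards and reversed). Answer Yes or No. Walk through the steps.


Forward: 'fipodu'
Reversed: 'udopif'
They differ.

No


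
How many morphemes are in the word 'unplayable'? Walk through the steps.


Decomposition: un- (prefix) + play (root) + -able (suffix) = 3 morpheme(s)

3 morphemes


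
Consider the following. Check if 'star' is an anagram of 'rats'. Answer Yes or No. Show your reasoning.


Sorted letters of 'star': 'arst'
Sorted letters of 'rats': 'arst'
They match.

Yes


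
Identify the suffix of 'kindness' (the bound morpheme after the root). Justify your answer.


The word 'kindness' = 'kind' (root) + '-ness' (suffix). The suffix is '-ness'.

ness


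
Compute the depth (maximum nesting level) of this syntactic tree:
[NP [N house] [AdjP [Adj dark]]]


Count bracket nesting levels:
'[' at pos 0: depth = 1
'[' at pos 4: depth = 2
'[' at pos 14: depth = 2
'[' at pos 20: depth = 3
Maximum depth reached: 3

3


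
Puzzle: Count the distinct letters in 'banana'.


Unique letters in 'banana': {a, b, n} = 3 distinct letters.

3


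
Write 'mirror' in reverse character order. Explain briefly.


Reverse 'mirror' character by character: 'rorrim'.

rorrim


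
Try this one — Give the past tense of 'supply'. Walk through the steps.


Apply rule: Change -y to -ied. 'supply' becomes 'supplied'.

supplied


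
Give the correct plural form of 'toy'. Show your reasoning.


Apply rule: Add -s. 'toy' becomes 'toys'.

toys


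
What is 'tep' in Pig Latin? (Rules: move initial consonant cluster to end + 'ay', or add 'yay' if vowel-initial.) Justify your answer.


'tep': move consonant cluster 't' to end and add 'ay': 'eptay'.

eptay
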